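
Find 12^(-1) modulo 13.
12

Using Extended Euclidean Algorithm:
gcd(12, 13) = 1
Bezout coefficients: 12 × -1 + 13 × 1 = 1
So 12 × -1 ≡ 1 (mod 13)
The inverse is -1 mod 13 = 12
Verification: 12 × 12 = 144 = 11 × 13 + 1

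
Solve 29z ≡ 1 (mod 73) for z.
29^(-1) ≡ 68 (mod 73). Verification: 29 × 68 = 1972 ≡ 1 (mod 73)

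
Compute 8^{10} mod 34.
30

Using successive squaring:
Binary expansion of 10: 1010
Powers of 8 mod 34 (each is the square of the previous):
  8^1 ≡ 8 (mod 34)
  8^2 ≡ 8² = 64 ≡ 30 (mod 34)
  8^4 ≡ 30² = 900 ≡ 16 (mod 34)
  8^8 ≡ 16² = 256 ≡ 18 (mod 34)
10 = 8 + 2, so 8^10 = 8^8 × 8^2 ≡ 18 × 30 (mod 34)
Multiplying step by step:
  18 × 30 = 540 ≡ 30 (mod 34)
Result: 8^10 ≡ 30 (mod 34)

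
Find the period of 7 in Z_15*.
Powers of 7 mod 15: 7^1≡7, 7^2≡4, 7^3≡13, 7^4≡1. Order = 4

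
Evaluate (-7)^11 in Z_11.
Using Fermat: (-7)^{10} ≡ 1 (mod 11). 11 ≡ 1 (mod 10). So (-7)^{11} ≡ (-7)^{1} ≡ 4 (mod 11)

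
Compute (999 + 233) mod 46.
36

(999 + 233) = 1232
1232 mod 46 = 36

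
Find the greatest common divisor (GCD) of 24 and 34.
2

Using the Euclidean algorithm:
24 = 0 × 34 + 24
34 = 1 × 24 + 10
24 = 2 × 10 + 4
10 = 2 × 4 + 2
4 = 2 × 2 + 0

GCD(24, 34) = 2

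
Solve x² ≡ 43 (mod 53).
The square roots of 43 mod 53 are 34 and 19. Verify: 34² = 1156 ≡ 43 (mod 53)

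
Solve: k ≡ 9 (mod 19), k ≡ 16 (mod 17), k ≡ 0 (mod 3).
M = 19 × 17 × 3 = 969. M₁ = 51, y₁ ≡ 3 (mod 19). M₂ = 57, y₂ ≡ 3 (mod 17). M₃ = 323, y₃ ≡ 2 (mod 3). k = 9×51×3 + 16×57×3 + 0×323×2 ≡ 237 (mod 969)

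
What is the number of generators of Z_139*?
Number of primitive roots mod 139 = φ(138) = 44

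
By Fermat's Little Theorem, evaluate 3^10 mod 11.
By Fermat's Little Theorem, 3^{10} ≡ 1 (mod 11) since 11 is prime and gcd(3, 11) = 1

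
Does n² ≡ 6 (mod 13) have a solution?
By Euler's criterion: 6^{6} ≡ 12 (mod 13). Since this equals -1 (≡ 12), 6 is not a QR.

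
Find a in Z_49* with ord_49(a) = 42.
3 has order 42 mod 49 since 3^{42} ≡ 1 (mod 49) and no smaller power works.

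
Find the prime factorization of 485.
5 × 97

Divide by primes starting from smallest:
485 ÷ 5 = 97
97 ÷ 97 = 1

485 = 5 × 97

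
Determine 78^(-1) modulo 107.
78^(-1) ≡ 59 (mod 107). Verification: 78 × 59 = 4602 ≡ 1 (mod 107)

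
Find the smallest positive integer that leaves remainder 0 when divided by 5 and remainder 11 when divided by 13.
M = 5 × 13 = 65. M₁ = 13, y₁ ≡ 2 (mod 5). M₂ = 5, y₂ ≡ 8 (mod 13). z = 0×13×2 + 11×5×8 ≡ 50 (mod 65). The smallest positive such number is 50.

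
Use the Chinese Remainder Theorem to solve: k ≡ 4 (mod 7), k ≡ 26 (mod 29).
200

Using the Chinese Remainder Theorem:
M = product of moduli = 203
For equation 1: M_1 = 29, 29 ≡ 1 (mod 7), inverse of 29 mod 7 is 1 (check: 1 × 1 = 1 ≡ 1 (mod 7))
For equation 2: M_2 = 7, 7 ≡ 7 (mod 29), inverse of 7 mod 29 is 25 (check: 7 × 25 = 175 ≡ 1 (mod 29))
Combine: k ≡ Σ r_i×M_i×(M_i⁻¹ mod m_i) = 4×29×1 + 26×7×25 = 116 + 4550 = 4666
4666 mod 203 = 200
k ≡ 200 (mod 203)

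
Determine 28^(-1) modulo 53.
28^(-1) ≡ 36 (mod 53). Verification: 28 × 36 = 1008 ≡ 1 (mod 53)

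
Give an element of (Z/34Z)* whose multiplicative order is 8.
9 has order 8 mod 34 since 9^{8} ≡ 1 (mod 34) and no smaller power works.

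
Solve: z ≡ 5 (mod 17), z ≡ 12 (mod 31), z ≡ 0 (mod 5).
M = 17 × 31 × 5 = 2635. M₁ = 155, y₁ ≡ 9 (mod 17). M₂ = 85, y₂ ≡ 27 (mod 31). M₃ = 527, y₃ ≡ 3 (mod 5). z = 5×155×9 + 12×85×27 + 0×527×3 ≡ 260 (mod 2635)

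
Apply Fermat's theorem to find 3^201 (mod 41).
By Fermat: 3^{40} ≡ 1 (mod 41). 201 ≡ 1 (mod 40). So 3^{201} ≡ 3^{1} ≡ 3 (mod 41)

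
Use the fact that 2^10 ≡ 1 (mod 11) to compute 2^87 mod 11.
By Fermat: 2^{10} ≡ 1 (mod 11). 87 = 8×10 + 7. So 2^{87} ≡ 2^{7} ≡ 7 (mod 11)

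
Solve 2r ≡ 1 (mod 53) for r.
2^(-1) ≡ 27 (mod 53). Verification: 2 × 27 = 54 ≡ 1 (mod 53)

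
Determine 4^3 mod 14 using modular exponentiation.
3 = 2 + 1 (binary 11). Repeated squaring mod 14: 4^1 ≡ 4; 4^2 ≡ 4² = 16 ≡ 2. Multiply: 4^3 = 4^2 × 4^1 ≡ 2 × 4 (mod 14): 2 × 4 = 8 ≡ 8. So 4^3 ≡ 8 (mod 14).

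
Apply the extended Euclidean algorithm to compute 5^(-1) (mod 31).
Extended GCD: 5(-6) + 31(1) = 1. So 5^(-1) ≡ 25 ≡ 25 (mod 31). Verify: 5 × 25 = 125 ≡ 1 (mod 31)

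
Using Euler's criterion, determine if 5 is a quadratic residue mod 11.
By Euler's criterion: 5^{5} ≡ 1 (mod 11). Since this equals 1, 5 is a QR.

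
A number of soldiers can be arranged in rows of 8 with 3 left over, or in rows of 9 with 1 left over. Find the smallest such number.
M = 8 × 9 = 72. M₁ = 9, y₁ ≡ 1 (mod 8). M₂ = 8, y₂ ≡ 8 (mod 9). n = 3×9×1 + 1×8×8 ≡ 19 (mod 72). The smallest positive such number is 19.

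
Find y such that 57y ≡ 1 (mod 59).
57^(-1) ≡ 29 (mod 59). Verification: 57 × 29 = 1653 ≡ 1 (mod 59)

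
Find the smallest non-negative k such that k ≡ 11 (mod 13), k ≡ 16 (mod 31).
388

Using the Chinese Remainder Theorem:
M = product of moduli = 403
For equation 1: M_1 = 31, 31 ≡ 5 (mod 13), inverse of 31 mod 13 is 8 (check: 5 × 8 = 40 ≡ 1 (mod 13))
For equation 2: M_2 = 13, 13 ≡ 13 (mod 31), inverse of 13 mod 31 is 12 (check: 13 × 12 = 156 ≡ 1 (mod 31))
Combine: k ≡ Σ r_i×M_i×(M_i⁻¹ mod m_i) = 11×31×8 + 16×13×12 = 2728 + 2496 = 5224
5224 mod 403 = 388
k ≡ 388 (mod 403)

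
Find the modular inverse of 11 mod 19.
11^(-1) ≡ 7 (mod 19). Verification: 11 × 7 = 77 ≡ 1 (mod 19)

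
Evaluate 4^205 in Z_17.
Using Fermat: 4^{16} ≡ 1 (mod 17). 205 ≡ 13 (mod 16). So 4^{205} ≡ 4^{13} ≡ 4 (mod 17)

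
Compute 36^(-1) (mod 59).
36^(-1) ≡ 41 (mod 59). Verification: 36 × 41 = 1476 ≡ 1 (mod 59)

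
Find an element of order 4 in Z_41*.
9 has order 4 mod 41 since 9^{4} ≡ 1 (mod 41) and no smaller power works.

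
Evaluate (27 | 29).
(27/29) = 27^{14} mod 29 = -1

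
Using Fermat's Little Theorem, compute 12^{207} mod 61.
58

By Fermat's Little Theorem, a^(p-1) ≡ 1 (mod p) for prime p and gcd(a, p) = 1
Here p = 61, so 12^60 ≡ 1 (mod 61)
We can reduce the exponent: 207 mod 60 = 27
So 12^207 ≡ 12^27 (mod 61)
Computing: 12^27 mod 61 = 58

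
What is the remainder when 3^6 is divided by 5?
6 = 4 + 2 (binary 110). Repeated squaring mod 5: 3^1 ≡ 3; 3^2 ≡ 3² = 9 ≡ 4; 3^4 ≡ 4² = 16 ≡ 1. Multiply: 3^6 = 3^4 × 3^2 ≡ 1 × 4 (mod 5): 1 × 4 = 4 ≡ 4. So 3^6 ≡ 4 (mod 5).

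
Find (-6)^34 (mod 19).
Using Fermat: (-6)^{18} ≡ 1 (mod 19). 34 ≡ 16 (mod 18). So (-6)^{34} ≡ (-6)^{16} ≡ 9 (mod 19)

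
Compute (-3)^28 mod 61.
Using repeated squaring. (-3) ≡ 58 (mod 61). 28 = 16 + 8 + 4 (binary 11100). Repeated squaring mod 61: 58^1 ≡ 58; 58^2 ≡ 58² = 3364 ≡ 9; 58^4 ≡ 9² = 81 ≡ 20; 58^8 ≡ 20² = 400 ≡ 34; 58^16 ≡ 34² = 1156 ≡ 58. Multiply: (-3)^28 ≡ 58^16 × 58^8 × 58^4 ≡ 58 × 34 × 20 (mod 61): 58 × 34 = 1972 ≡ 20; 20 × 20 = 400 ≡ 34. So (-3)^28 ≡ 34 (mod 61).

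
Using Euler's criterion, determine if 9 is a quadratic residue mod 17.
By Euler's criterion: 9^{8} ≡ 1 (mod 17). Since this equals 1, 9 is a QR.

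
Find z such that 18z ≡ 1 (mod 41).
18^(-1) ≡ 16 (mod 41). Verification: 18 × 16 = 288 ≡ 1 (mod 41)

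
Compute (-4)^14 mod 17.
Using repeated squaring. (-4) ≡ 13 (mod 17). 14 = 8 + 4 + 2 (binary 1110). Repeated squaring mod 17: 13^1 ≡ 13; 13^2 ≡ 13² = 169 ≡ 16; 13^4 ≡ 16² = 256 ≡ 1; 13^8 ≡ 1² = 1 ≡ 1. Multiply: (-4)^14 ≡ 13^8 × 13^4 × 13^2 ≡ 1 × 1 × 16 (mod 17): 1 × 1 = 1 ≡ 1; 1 × 16 = 16 ≡ 16. So (-4)^14 ≡ 16 (mod 17).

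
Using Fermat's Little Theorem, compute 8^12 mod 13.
By Fermat's Little Theorem, 8^{12} ≡ 1 (mod 13) since 13 is prime and gcd(8, 13) = 1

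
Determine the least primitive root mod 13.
p - 1 = 12 has prime divisors 2, 3. h is a primitive root mod 13 iff h^(12/q) ≢ 1 (mod 13) for each such q.
h = 2: 2^6 ≡ 12, 2^4 ≡ 3 (mod 13); none is 1, so 2 has order 12 and is a primitive root.
The smallest primitive root mod 13 is g = 2.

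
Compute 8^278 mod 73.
Using Fermat: 8^{72} ≡ 1 (mod 73). 278 ≡ 62 (mod 72). So 8^{278} ≡ 8^{62} ≡ 64 (mod 73)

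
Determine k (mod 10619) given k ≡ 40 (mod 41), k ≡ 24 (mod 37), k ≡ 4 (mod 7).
8978

Using the Chinese Remainder Theorem:
M = product of moduli = 10619
For equation 1: M_1 = 259, 259 ≡ 13 (mod 41), inverse of 259 mod 41 is 19 (check: 13 × 19 = 247 ≡ 1 (mod 41))
For equation 2: M_2 = 287, 287 ≡ 28 (mod 37), inverse of 287 mod 37 is 4 (check: 28 × 4 = 112 ≡ 1 (mod 37))
For equation 3: M_3 = 1517, 1517 ≡ 5 (mod 7), inverse of 1517 mod 7 is 3 (check: 5 × 3 = 15 ≡ 1 (mod 7))
Combine: k ≡ Σ r_i×M_i×(M_i⁻¹ mod m_i) = 40×259×19 + 24×287×4 + 4×1517×3 = 196840 + 27552 + 18204 = 242596
242596 mod 10619 = 8978
k ≡ 8978 (mod 10619)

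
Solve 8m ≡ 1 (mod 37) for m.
8^(-1) ≡ 14 (mod 37). Verification: 8 × 14 = 112 ≡ 1 (mod 37)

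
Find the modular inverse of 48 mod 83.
48^(-1) ≡ 64 (mod 83). Verification: 48 × 64 = 3072 ≡ 1 (mod 83)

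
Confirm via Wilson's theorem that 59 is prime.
(58)! mod 59 = 58. Since this equals -1 (mod 59), Wilson confirms 59 is prime.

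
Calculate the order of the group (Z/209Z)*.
180

Prime factorization: 209 = 11 × 19
Using the formula φ(n) = n × Π(1 - 1/p) for each prime factor p:
φ(209) = 209 × (1 - 1/11) × (1 - 1/19)
φ(209) = 180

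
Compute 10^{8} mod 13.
9

Using successive squaring:
Binary expansion of 8: 1000
Powers of 10 mod 13 (each is the square of the previous):
  10^1 ≡ 10 (mod 13)
  10^2 ≡ 10² = 100 ≡ 9 (mod 13)
  10^4 ≡ 9² = 81 ≡ 3 (mod 13)
  10^8 ≡ 3² = 9 ≡ 9 (mod 13)
8 is a power of 2, so 10^8 is the last square: ≡ 9 (mod 13)
Result: 10^8 ≡ 9 (mod 13)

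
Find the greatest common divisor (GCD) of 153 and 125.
1

Using the Euclidean algorithm:
153 = 1 × 125 + 28
125 = 4 × 28 + 13
28 = 2 × 13 + 2
13 = 6 × 2 + 1
2 = 2 × 1 + 0

GCD(153, 125) = 1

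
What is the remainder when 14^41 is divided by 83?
Using repeated squaring. 41 = 32 + 8 + 1 (binary 101001). Repeated squaring mod 83: 14^1 ≡ 14; 14^2 ≡ 14² = 196 ≡ 30; 14^4 ≡ 30² = 900 ≡ 70; 14^8 ≡ 70² = 4900 ≡ 3; 14^16 ≡ 3² = 9 ≡ 9; 14^32 ≡ 9² = 81 ≡ 81. Multiply: 14^41 = 14^32 × 14^8 × 14^1 ≡ 81 × 3 × 14 (mod 83): 81 × 3 = 243 ≡ 77; 77 × 14 = 1078 ≡ 82. So 14^41 ≡ 82 (mod 83).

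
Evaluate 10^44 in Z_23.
Using Fermat: 10^{22} ≡ 1 (mod 23). 44 ≡ 0 (mod 22). So 10^{44} ≡ 10^{0} ≡ 1 (mod 23)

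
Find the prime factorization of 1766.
2 × 883

Divide by primes starting from smallest:
1766 ÷ 2 = 883
883 ÷ 883 = 1

1766 = 2 × 883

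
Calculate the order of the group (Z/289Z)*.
272

Prime factorization: 289 = 17^2
Using the formula φ(n) = n × Π(1 - 1/p) for each prime factor p:
φ(289) = 289 × (1 - 1/17)
φ(289) = 272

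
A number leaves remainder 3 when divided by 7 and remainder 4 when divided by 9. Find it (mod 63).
M = 7 × 9 = 63. M₁ = 9, y₁ ≡ 4 (mod 7). M₂ = 7, y₂ ≡ 4 (mod 9). t = 3×9×4 + 4×7×4 ≡ 31 (mod 63)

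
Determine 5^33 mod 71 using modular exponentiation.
Using repeated squaring. 33 = 32 + 1 (binary 100001). Repeated squaring mod 71: 5^1 ≡ 5; 5^2 ≡ 5² = 25 ≡ 25; 5^4 ≡ 25² = 625 ≡ 57; 5^8 ≡ 57² = 3249 ≡ 54; 5^16 ≡ 54² = 2916 ≡ 5; 5^32 ≡ 5² = 25 ≡ 25. Multiply: 5^33 = 5^32 × 5^1 ≡ 25 × 5 (mod 71): 25 × 5 = 125 ≡ 54. So 5^33 ≡ 54 (mod 71).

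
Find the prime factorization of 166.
2 × 83

Divide by primes starting from smallest:
166 ÷ 2 = 83
83 ÷ 83 = 1

166 = 2 × 83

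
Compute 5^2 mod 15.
2 = 2 (binary 10). Repeated squaring mod 15: 5^1 ≡ 5; 5^2 ≡ 5² = 25 ≡ 10. So 5^2 ≡ 10 (mod 15).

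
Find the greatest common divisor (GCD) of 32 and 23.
1

Using the Euclidean algorithm:
32 = 1 × 23 + 9
23 = 2 × 9 + 5
9 = 1 × 5 + 4
5 = 1 × 4 + 1
4 = 4 × 1 + 0

GCD(32, 23) = 1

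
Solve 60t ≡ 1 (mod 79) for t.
54

Using Extended Euclidean Algorithm:
gcd(60, 79) = 1
Bezout coefficients: 60 × -25 + 79 × 19 = 1
So 60 × -25 ≡ 1 (mod 79)
The inverse is -25 mod 79 = 54
Verification: 60 × 54 = 3240 = 41 × 79 + 1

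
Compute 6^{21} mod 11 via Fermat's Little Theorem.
6

By Fermat's Little Theorem, a^(p-1) ≡ 1 (mod p) for prime p and gcd(a, p) = 1
Here p = 11, so 6^10 ≡ 1 (mod 11)
We can reduce the exponent: 21 mod 10 = 1
So 6^21 ≡ 6^1 (mod 11)
Computing: 6^1 mod 11 = 6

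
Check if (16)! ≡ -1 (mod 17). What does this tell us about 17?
(16)! mod 17 = 16. Since this equals -1 (mod 17), Wilson confirms 17 is prime.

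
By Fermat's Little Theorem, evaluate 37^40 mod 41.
By Fermat's Little Theorem, 37^{40} ≡ 1 (mod 41) since 41 is prime and gcd(37, 41) = 1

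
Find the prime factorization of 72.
2^3 × 3^2

Divide by primes starting from smallest:
72 ÷ 2 = 36
36 ÷ 2 = 18
18 ÷ 2 = 9
9 ÷ 3 = 3
3 ÷ 3 = 1

72 = 2^3 × 3^2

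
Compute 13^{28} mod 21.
1

Using successive squaring:
Binary expansion of 28: 11100
Powers of 13 mod 21 (each is the square of the previous):
  13^1 ≡ 13 (mod 21)
  13^2 ≡ 13² = 169 ≡ 1 (mod 21)
  13^4 ≡ 1² = 1 ≡ 1 (mod 21)
  13^8 ≡ 1² = 1 ≡ 1 (mod 21)
  13^16 ≡ 1² = 1 ≡ 1 (mod 21)
28 = 16 + 8 + 4, so 13^28 = 13^16 × 13^8 × 13^4 ≡ 1 × 1 × 1 (mod 21)
Multiplying step by step:
  1 × 1 = 1 ≡ 1 (mod 21)
  1 × 1 = 1 ≡ 1 (mod 21)
Result: 13^28 ≡ 1 (mod 21)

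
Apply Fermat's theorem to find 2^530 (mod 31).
By Fermat: 2^{30} ≡ 1 (mod 31). 530 ≡ 20 (mod 30). So 2^{530} ≡ 2^{20} ≡ 1 (mod 31)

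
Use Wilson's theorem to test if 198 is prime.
(197)! mod 198 = 0. Since 0 ≢ -1 (mod 198), 198 is not prime.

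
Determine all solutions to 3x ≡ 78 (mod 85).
26

Since gcd(3, 85) = 1 divides 78, a solution exists.
Multiply both sides by the inverse of 3 mod 85:
  3^(-1) mod 85 = 57
  x ≡ 57 × 78 ≡ 4446 ≡ 26 (mod 85)
Verification: 3 × 26 = 78 = 0 × 85 + 78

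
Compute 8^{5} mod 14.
8

Using successive squaring:
Binary expansion of 5: 101
Powers of 8 mod 14 (each is the square of the previous):
  8^1 ≡ 8 (mod 14)
  8^2 ≡ 8² = 64 ≡ 8 (mod 14)
  8^4 ≡ 8² = 64 ≡ 8 (mod 14)
5 = 4 + 1, so 8^5 = 8^4 × 8^1 ≡ 8 × 8 (mod 14)
Multiplying step by step:
  8 × 8 = 64 ≡ 8 (mod 14)
Result: 8^5 ≡ 8 (mod 14)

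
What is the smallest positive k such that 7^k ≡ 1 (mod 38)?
Powers of 7 mod 38: 7^1≡7, 7^2≡11, 7^3≡1. Order = 3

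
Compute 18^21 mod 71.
Using repeated squaring. 21 = 16 + 4 + 1 (binary 10101). Repeated squaring mod 71: 18^1 ≡ 18; 18^2 ≡ 18² = 324 ≡ 40; 18^4 ≡ 40² = 1600 ≡ 38; 18^8 ≡ 38² = 1444 ≡ 24; 18^16 ≡ 24² = 576 ≡ 8. Multiply: 18^21 = 18^16 × 18^4 × 18^1 ≡ 8 × 38 × 18 (mod 71): 8 × 38 = 304 ≡ 20; 20 × 18 = 360 ≡ 5. So 18^21 ≡ 5 (mod 71).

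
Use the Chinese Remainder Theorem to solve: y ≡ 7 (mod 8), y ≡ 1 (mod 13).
M = 8 × 13 = 104. M₁ = 13, y₁ ≡ 5 (mod 8). M₂ = 8, y₂ ≡ 5 (mod 13). y = 7×13×5 + 1×8×5 ≡ 79 (mod 104)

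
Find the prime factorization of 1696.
2^5 × 53

Divide by primes starting from smallest:
1696 ÷ 2 = 848
848 ÷ 2 = 424
424 ÷ 2 = 212
212 ÷ 2 = 106
106 ÷ 2 = 53
53 ÷ 53 = 1

1696 = 2^5 × 53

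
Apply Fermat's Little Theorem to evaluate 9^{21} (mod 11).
9

By Fermat's Little Theorem, a^(p-1) ≡ 1 (mod p) for prime p and gcd(a, p) = 1
Here p = 11, so 9^10 ≡ 1 (mod 11)
We can reduce the exponent: 21 mod 10 = 1
So 9^21 ≡ 9^1 (mod 11)
Computing: 9^1 mod 11 = 9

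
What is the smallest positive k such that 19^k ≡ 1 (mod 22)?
Powers of 19 mod 22: 19^1≡19, 19^2≡9, 19^3≡17, 19^4≡15, 19^5≡21, 19^6≡3, 19^7≡13, 19^8≡5, 19^9≡7, 19^10≡1. Order = 10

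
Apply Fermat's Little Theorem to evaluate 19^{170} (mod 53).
40

By Fermat's Little Theorem, a^(p-1) ≡ 1 (mod p) for prime p and gcd(a, p) = 1
Here p = 53, so 19^52 ≡ 1 (mod 53)
We can reduce the exponent: 170 mod 52 = 14
So 19^170 ≡ 19^14 (mod 53)
Computing: 19^14 mod 53 = 40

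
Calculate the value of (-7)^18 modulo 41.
Using repeated squaring. (-7) ≡ 34 (mod 41). 18 = 16 + 2 (binary 10010). Repeated squaring mod 41: 34^1 ≡ 34; 34^2 ≡ 34² = 1156 ≡ 8; 34^4 ≡ 8² = 64 ≡ 23; 34^8 ≡ 23² = 529 ≡ 37; 34^16 ≡ 37² = 1369 ≡ 16. Multiply: (-7)^18 ≡ 34^16 × 34^2 ≡ 16 × 8 (mod 41): 16 × 8 = 128 ≡ 5. So (-7)^18 ≡ 5 (mod 41).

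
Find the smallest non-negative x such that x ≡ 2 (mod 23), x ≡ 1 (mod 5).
71

Using the Chinese Remainder Theorem:
M = product of moduli = 115
For equation 1: M_1 = 5, 5 ≡ 5 (mod 23), inverse of 5 mod 23 is 14 (check: 5 × 14 = 70 ≡ 1 (mod 23))
For equation 2: M_2 = 23, 23 ≡ 3 (mod 5), inverse of 23 mod 5 is 2 (check: 3 × 2 = 6 ≡ 1 (mod 5))
Combine: x ≡ Σ r_i×M_i×(M_i⁻¹ mod m_i) = 2×5×14 + 1×23×2 = 140 + 46 = 186
186 mod 115 = 71
x ≡ 71 (mod 115)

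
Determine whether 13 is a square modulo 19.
By Euler's criterion: 13^{9} ≡ 18 (mod 19). Since this equals -1 (≡ 18), 13 is not a QR.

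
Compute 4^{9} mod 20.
4

Using successive squaring:
Binary expansion of 9: 1001
Powers of 4 mod 20 (each is the square of the previous):
  4^1 ≡ 4 (mod 20)
  4^2 ≡ 4² = 16 ≡ 16 (mod 20)
  4^4 ≡ 16² = 256 ≡ 16 (mod 20)
  4^8 ≡ 16² = 256 ≡ 16 (mod 20)
9 = 8 + 1, so 4^9 = 4^8 × 4^1 ≡ 16 × 4 (mod 20)
Multiplying step by step:
  16 × 4 = 64 ≡ 4 (mod 20)
Result: 4^9 ≡ 4 (mod 20)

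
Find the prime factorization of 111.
3 × 37

Divide by primes starting from smallest:
111 ÷ 3 = 37
37 ÷ 37 = 1

111 = 3 × 37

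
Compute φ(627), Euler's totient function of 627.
360

Prime factorization: 627 = 3 × 11 × 19
Using the formula φ(n) = n × Π(1 - 1/p) for each prime factor p:
φ(627) = 627 × (1 - 1/3) × (1 - 1/11) × (1 - 1/19)
φ(627) = 360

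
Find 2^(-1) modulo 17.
9

Using Extended Euclidean Algorithm:
gcd(2, 17) = 1
Bezout coefficients: 2 × -8 + 17 × 1 = 1
So 2 × -8 ≡ 1 (mod 17)
The inverse is -8 mod 17 = 9
Verification: 2 × 9 = 18 = 1 × 17 + 1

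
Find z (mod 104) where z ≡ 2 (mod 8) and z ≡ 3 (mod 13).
M = 8 × 13 = 104. M₁ = 13, y₁ ≡ 5 (mod 8). M₂ = 8, y₂ ≡ 5 (mod 13). z = 2×13×5 + 3×8×5 ≡ 42 (mod 104)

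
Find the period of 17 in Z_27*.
Powers of 17 mod 27: 17^1≡17, 17^2≡19, 17^3≡26, 17^4≡10, 17^5≡8, 17^6≡1. Order = 6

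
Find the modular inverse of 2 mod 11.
2^(-1) ≡ 6 (mod 11). Verification: 2 × 6 = 12 ≡ 1 (mod 11)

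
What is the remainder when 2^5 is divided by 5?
5 = 4 + 1 (binary 101). Repeated squaring mod 5: 2^1 ≡ 2; 2^2 ≡ 2² = 4 ≡ 4; 2^4 ≡ 4² = 16 ≡ 1. Multiply: 2^5 = 2^4 × 2^1 ≡ 1 × 2 (mod 5): 1 × 2 = 2 ≡ 2. So 2^5 ≡ 2 (mod 5).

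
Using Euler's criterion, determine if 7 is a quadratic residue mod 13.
By Euler's criterion: 7^{6} ≡ 12 (mod 13). Since this equals -1 (≡ 12), 7 is not a QR.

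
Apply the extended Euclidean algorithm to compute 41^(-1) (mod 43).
Extended GCD: 41(21) + 43(-20) = 1. So 41^(-1) ≡ 21 ≡ 21 (mod 43). Verify: 41 × 21 = 861 ≡ 1 (mod 43)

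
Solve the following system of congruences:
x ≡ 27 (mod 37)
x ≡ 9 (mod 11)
64

Using the Chinese Remainder Theorem:
M = product of moduli = 407
For equation 1: M_1 = 11, 11 ≡ 11 (mod 37), inverse of 11 mod 37 is 27 (check: 11 × 27 = 297 ≡ 1 (mod 37))
For equation 2: M_2 = 37, 37 ≡ 4 (mod 11), inverse of 37 mod 11 is 3 (check: 4 × 3 = 12 ≡ 1 (mod 11))
Combine: x ≡ Σ r_i×M_i×(M_i⁻¹ mod m_i) = 27×11×27 + 9×37×3 = 8019 + 999 = 9018
9018 mod 407 = 64
x ≡ 64 (mod 407)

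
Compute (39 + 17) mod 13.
4

(39 + 17) = 56
56 mod 13 = 4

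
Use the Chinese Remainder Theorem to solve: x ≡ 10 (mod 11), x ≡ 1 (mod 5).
21

Using the Chinese Remainder Theorem:
M = product of moduli = 55
For equation 1: M_1 = 5, 5 ≡ 5 (mod 11), inverse of 5 mod 11 is 9 (check: 5 × 9 = 45 ≡ 1 (mod 11))
For equation 2: M_2 = 11, 11 ≡ 1 (mod 5), inverse of 11 mod 5 is 1 (check: 1 × 1 = 1 ≡ 1 (mod 5))
Combine: x ≡ Σ r_i×M_i×(M_i⁻¹ mod m_i) = 10×5×9 + 1×11×1 = 450 + 11 = 461
461 mod 55 = 21
x ≡ 21 (mod 55)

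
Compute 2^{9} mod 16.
0

Using successive squaring:
Binary expansion of 9: 1001
Powers of 2 mod 16 (each is the square of the previous):
  2^1 ≡ 2 (mod 16)
  2^2 ≡ 2² = 4 ≡ 4 (mod 16)
  2^4 ≡ 4² = 16 ≡ 0 (mod 16)
  2^8 ≡ 0² = 0 ≡ 0 (mod 16)
9 = 8 + 1, so 2^9 = 2^8 × 2^1 ≡ 0 × 2 (mod 16)
Multiplying step by step:
  0 × 2 = 0 ≡ 0 (mod 16)
Result: 2^9 ≡ 0 (mod 16)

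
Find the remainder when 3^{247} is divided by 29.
By Fermat: 3^{28} ≡ 1 (mod 29). 247 = 8×28 + 23. So 3^{247} ≡ 3^{23} ≡ 8 (mod 29)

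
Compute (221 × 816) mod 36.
12

(221 × 816) = 180336
180336 mod 36 = 12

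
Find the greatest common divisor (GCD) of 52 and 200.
4

Using the Euclidean algorithm:
52 = 0 × 200 + 52
200 = 3 × 52 + 44
52 = 1 × 44 + 8
44 = 5 × 8 + 4
8 = 2 × 4 + 0

GCD(52, 200) = 4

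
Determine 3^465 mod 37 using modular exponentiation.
Using Fermat: 3^{36} ≡ 1 (mod 37). 465 ≡ 33 (mod 36). So 3^{465} ≡ 3^{33} ≡ 11 (mod 37)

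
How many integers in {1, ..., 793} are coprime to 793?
720

Prime factorization: 793 = 13 × 61
Using the formula φ(n) = n × Π(1 - 1/p) for each prime factor p:
φ(793) = 793 × (1 - 1/13) × (1 - 1/61)
φ(793) = 720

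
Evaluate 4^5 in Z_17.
5 = 4 + 1 (binary 101). Repeated squaring mod 17: 4^1 ≡ 4; 4^2 ≡ 4² = 16 ≡ 16; 4^4 ≡ 16² = 256 ≡ 1. Multiply: 4^5 = 4^4 × 4^1 ≡ 1 × 4 (mod 17): 1 × 4 = 4 ≡ 4. So 4^5 ≡ 4 (mod 17).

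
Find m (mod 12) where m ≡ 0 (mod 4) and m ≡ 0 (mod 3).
M = 4 × 3 = 12. M₁ = 3, y₁ ≡ 3 (mod 4). M₂ = 4, y₂ ≡ 1 (mod 3). m = 0×3×3 + 0×4×1 ≡ 0 (mod 12)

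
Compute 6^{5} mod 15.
6

Using successive squaring:
Binary expansion of 5: 101
Powers of 6 mod 15 (each is the square of the previous):
  6^1 ≡ 6 (mod 15)
  6^2 ≡ 6² = 36 ≡ 6 (mod 15)
  6^4 ≡ 6² = 36 ≡ 6 (mod 15)
5 = 4 + 1, so 6^5 = 6^4 × 6^1 ≡ 6 × 6 (mod 15)
Multiplying step by step:
  6 × 6 = 36 ≡ 6 (mod 15)
Result: 6^5 ≡ 6 (mod 15)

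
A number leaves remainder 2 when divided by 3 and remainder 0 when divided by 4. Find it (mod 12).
M = 3 × 4 = 12. M₁ = 4, y₁ ≡ 1 (mod 3). M₂ = 3, y₂ ≡ 3 (mod 4). x = 2×4×1 + 0×3×3 ≡ 8 (mod 12)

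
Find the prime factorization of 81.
3^4

Divide by primes starting from smallest:
81 ÷ 3 = 27
27 ÷ 3 = 9
9 ÷ 3 = 3
3 ÷ 3 = 1

81 = 3^4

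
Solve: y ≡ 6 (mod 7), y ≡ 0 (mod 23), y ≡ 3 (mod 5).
M = 7 × 23 × 5 = 805. M₁ = 115, y₁ ≡ 5 (mod 7). M₂ = 35, y₂ ≡ 2 (mod 23). M₃ = 161, y₃ ≡ 1 (mod 5). y = 6×115×5 + 0×35×2 + 3×161×1 ≡ 713 (mod 805)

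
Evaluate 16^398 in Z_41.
Using Fermat: 16^{40} ≡ 1 (mod 41). 398 ≡ 38 (mod 40). So 16^{398} ≡ 16^{38} ≡ 37 (mod 41)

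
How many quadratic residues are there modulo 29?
For prime 29, there are (p-1)/2 = (29-1)/2 = 14 quadratic residues (excluding 0).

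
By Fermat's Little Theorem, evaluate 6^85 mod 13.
By Fermat: 6^{12} ≡ 1 (mod 13). 85 = 7×12 + 1. So 6^{85} ≡ 6^{1} ≡ 6 (mod 13)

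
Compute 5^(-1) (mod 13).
5^(-1) ≡ 8 (mod 13). Verification: 5 × 8 = 40 ≡ 1 (mod 13)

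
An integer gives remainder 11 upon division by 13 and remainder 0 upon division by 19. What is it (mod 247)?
M = 13 × 19 = 247. M₁ = 19, y₁ ≡ 11 (mod 13). M₂ = 13, y₂ ≡ 3 (mod 19). r = 11×19×11 + 0×13×3 ≡ 76 (mod 247). The smallest positive such number is 76.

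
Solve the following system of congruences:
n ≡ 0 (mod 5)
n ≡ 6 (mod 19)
25

Using the Chinese Remainder Theorem:
M = product of moduli = 95
For equation 1: M_1 = 19, 19 ≡ 4 (mod 5), inverse of 19 mod 5 is 4 (check: 4 × 4 = 16 ≡ 1 (mod 5))
For equation 2: M_2 = 5, 5 ≡ 5 (mod 19), inverse of 5 mod 19 is 4 (check: 5 × 4 = 20 ≡ 1 (mod 19))
Combine: n ≡ Σ r_i×M_i×(M_i⁻¹ mod m_i) = 0×19×4 + 6×5×4 = 0 + 120 = 120
120 mod 95 = 25
n ≡ 25 (mod 95)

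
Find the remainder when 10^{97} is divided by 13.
By Fermat: 10^{12} ≡ 1 (mod 13). 97 = 8×12 + 1. So 10^{97} ≡ 10^{1} ≡ 10 (mod 13)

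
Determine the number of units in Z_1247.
1176

Prime factorization: 1247 = 29 × 43
Using the formula φ(n) = n × Π(1 - 1/p) for each prime factor p:
φ(1247) = 1247 × (1 - 1/29) × (1 - 1/43)
φ(1247) = 1176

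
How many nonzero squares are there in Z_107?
For prime 107, there are (p-1)/2 = (107-1)/2 = 53 quadratic residues (excluding 0).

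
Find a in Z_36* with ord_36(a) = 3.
13 has order 3 mod 36 since 13^{3} ≡ 1 (mod 36) and no smaller power works.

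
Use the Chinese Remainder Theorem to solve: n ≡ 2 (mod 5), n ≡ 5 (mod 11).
M = 5 × 11 = 55. M₁ = 11, y₁ ≡ 1 (mod 5). M₂ = 5, y₂ ≡ 9 (mod 11). n = 2×11×1 + 5×5×9 ≡ 27 (mod 55)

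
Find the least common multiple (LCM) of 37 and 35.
1295

First find GCD(37, 35) using the Euclidean algorithm:
37 = 1 × 35 + 2
35 = 17 × 2 + 1
2 = 2 × 1 + 0
GCD(37, 35) = 1

LCM formula: LCM(a, b) = (a × b) / GCD(a, b)
LCM(37, 35) = (37 × 35) / 1
LCM(37, 35) = 1295 / 1
LCM(37, 35) = 1295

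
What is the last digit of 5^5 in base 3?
5 ≡ 2 (mod 3). 5 = 4 + 1 (binary 101). Repeated squaring mod 3: 2^1 ≡ 2; 2^2 ≡ 2² = 4 ≡ 1; 2^4 ≡ 1² = 1 ≡ 1. Multiply: 5^5 ≡ 2^4 × 2^1 ≡ 1 × 2 (mod 3): 1 × 2 = 2 ≡ 2. So 5^5 ≡ 2 (mod 3).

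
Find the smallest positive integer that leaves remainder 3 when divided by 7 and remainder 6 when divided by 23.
M = 7 × 23 = 161. M₁ = 23, y₁ ≡ 4 (mod 7). M₂ = 7, y₂ ≡ 10 (mod 23). y = 3×23×4 + 6×7×10 ≡ 52 (mod 161). The smallest positive such number is 52.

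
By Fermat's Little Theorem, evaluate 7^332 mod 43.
By Fermat: 7^{42} ≡ 1 (mod 43). 332 = 7×42 + 38. So 7^{332} ≡ 7^{38} ≡ 6 (mod 43)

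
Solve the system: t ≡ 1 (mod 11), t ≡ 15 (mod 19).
M = 11 × 19 = 209. M₁ = 19, y₁ ≡ 7 (mod 11). M₂ = 11, y₂ ≡ 7 (mod 19). t = 1×19×7 + 15×11×7 ≡ 34 (mod 209)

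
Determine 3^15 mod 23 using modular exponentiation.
Using repeated squaring. 15 = 8 + 4 + 2 + 1 (binary 1111). Repeated squaring mod 23: 3^1 ≡ 3; 3^2 ≡ 3² = 9 ≡ 9; 3^4 ≡ 9² = 81 ≡ 12; 3^8 ≡ 12² = 144 ≡ 6. Multiply: 3^15 = 3^8 × 3^4 × 3^2 × 3^1 ≡ 6 × 12 × 9 × 3 (mod 23): 6 × 12 = 72 ≡ 3; 3 × 9 = 27 ≡ 4; 4 × 3 = 12 ≡ 12. So 3^15 ≡ 12 (mod 23).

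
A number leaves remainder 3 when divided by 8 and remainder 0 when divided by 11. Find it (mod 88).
M = 8 × 11 = 88. M₁ = 11, y₁ ≡ 3 (mod 8). M₂ = 8, y₂ ≡ 7 (mod 11). m = 3×11×3 + 0×8×7 ≡ 11 (mod 88)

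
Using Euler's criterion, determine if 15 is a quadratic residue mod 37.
By Euler's criterion: 15^{18} ≡ 36 (mod 37). Since this equals -1 (≡ 36), 15 is not a QR.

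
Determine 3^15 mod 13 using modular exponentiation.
Using Fermat: 3^{12} ≡ 1 (mod 13). 15 ≡ 3 (mod 12). So 3^{15} ≡ 3^{3} ≡ 1 (mod 13)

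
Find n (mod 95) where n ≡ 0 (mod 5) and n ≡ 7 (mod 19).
M = 5 × 19 = 95. M₁ = 19, y₁ ≡ 4 (mod 5). M₂ = 5, y₂ ≡ 4 (mod 19). n = 0×19×4 + 7×5×4 ≡ 45 (mod 95)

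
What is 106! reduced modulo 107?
By Wilson's theorem, (106)! ≡ -1 ≡ 106 (mod 107)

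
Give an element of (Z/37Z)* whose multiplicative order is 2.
36 has order 2 mod 37 since 36^{2} ≡ 1 (mod 37) and no smaller power works.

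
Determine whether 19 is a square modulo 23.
By Euler's criterion: 19^{11} ≡ 22 (mod 23). Since this equals -1 (≡ 22), 19 is not a QR.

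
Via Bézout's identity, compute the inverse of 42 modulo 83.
Extended GCD: 42(2) + 83(-1) = 1. So 42^(-1) ≡ 2 ≡ 2 (mod 83). Verify: 42 × 2 = 84 ≡ 1 (mod 83)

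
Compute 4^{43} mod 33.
31

Using successive squaring:
Binary expansion of 43: 101011
Powers of 4 mod 33 (each is the square of the previous):
  4^1 ≡ 4 (mod 33)
  4^2 ≡ 4² = 16 ≡ 16 (mod 33)
  4^4 ≡ 16² = 256 ≡ 25 (mod 33)
  4^8 ≡ 25² = 625 ≡ 31 (mod 33)
  4^16 ≡ 31² = 961 ≡ 4 (mod 33)
  4^32 ≡ 4² = 16 ≡ 16 (mod 33)
43 = 32 + 8 + 2 + 1, so 4^43 = 4^32 × 4^8 × 4^2 × 4^1 ≡ 16 × 31 × 16 × 4 (mod 33)
Multiplying step by step:
  16 × 31 = 496 ≡ 1 (mod 33)
  1 × 16 = 16 ≡ 16 (mod 33)
  16 × 4 = 64 ≡ 31 (mod 33)
Result: 4^43 ≡ 31 (mod 33)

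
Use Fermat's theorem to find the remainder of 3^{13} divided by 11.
5

By Fermat's Little Theorem, a^(p-1) ≡ 1 (mod p) for prime p and gcd(a, p) = 1
Here p = 11, so 3^10 ≡ 1 (mod 11)
We can reduce the exponent: 13 mod 10 = 3
So 3^13 ≡ 3^3 (mod 11)
Computing: 3^3 mod 11 = 5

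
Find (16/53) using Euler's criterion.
(16/53) = 16^{26} mod 53 = 1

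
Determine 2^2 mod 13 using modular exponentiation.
2 = 2 (binary 10). Repeated squaring mod 13: 2^1 ≡ 2; 2^2 ≡ 2² = 4 ≡ 4. So 2^2 ≡ 4 (mod 13).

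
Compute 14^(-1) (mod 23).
14^(-1) ≡ 5 (mod 23). Verification: 14 × 5 = 70 ≡ 1 (mod 23)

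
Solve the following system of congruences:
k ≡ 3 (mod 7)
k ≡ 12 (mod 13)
38

Using the Chinese Remainder Theorem:
M = product of moduli = 91
For equation 1: M_1 = 13, 13 ≡ 6 (mod 7), inverse of 13 mod 7 is 6 (check: 6 × 6 = 36 ≡ 1 (mod 7))
For equation 2: M_2 = 7, 7 ≡ 7 (mod 13), inverse of 7 mod 13 is 2 (check: 7 × 2 = 14 ≡ 1 (mod 13))
Combine: k ≡ Σ r_i×M_i×(M_i⁻¹ mod m_i) = 3×13×6 + 12×7×2 = 234 + 168 = 402
402 mod 91 = 38
k ≡ 38 (mod 91)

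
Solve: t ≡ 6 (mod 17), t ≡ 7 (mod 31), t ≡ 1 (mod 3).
M = 17 × 31 × 3 = 1581. M₁ = 93, y₁ ≡ 15 (mod 17). M₂ = 51, y₂ ≡ 14 (mod 31). M₃ = 527, y₃ ≡ 2 (mod 3). t = 6×93×15 + 7×51×14 + 1×527×2 ≡ 193 (mod 1581)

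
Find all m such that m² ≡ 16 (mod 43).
The square roots of 16 mod 43 are 4 and 39. Verify: 4² = 16 ≡ 16 (mod 43)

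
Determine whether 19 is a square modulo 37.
By Euler's criterion: 19^{18} ≡ 36 (mod 37). Since this equals -1 (≡ 36), 19 is not a QR.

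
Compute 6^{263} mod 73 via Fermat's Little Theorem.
50

By Fermat's Little Theorem, a^(p-1) ≡ 1 (mod p) for prime p and gcd(a, p) = 1
Here p = 73, so 6^72 ≡ 1 (mod 73)
We can reduce the exponent: 263 mod 72 = 47
So 6^263 ≡ 6^47 (mod 73)
Computing: 6^47 mod 73 = 50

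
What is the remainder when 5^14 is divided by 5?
Using repeated squaring. 5 ≡ 0 (mod 5). 14 = 8 + 4 + 2 (binary 1110). Repeated squaring mod 5: 0^1 ≡ 0; 0^2 ≡ 0² = 0 ≡ 0; 0^4 ≡ 0² = 0 ≡ 0; 0^8 ≡ 0² = 0 ≡ 0. Multiply: 5^14 ≡ 0^8 × 0^4 × 0^2 ≡ 0 × 0 × 0 (mod 5): 0 × 0 = 0 ≡ 0; 0 × 0 = 0 ≡ 0. So 5^14 ≡ 0 (mod 5).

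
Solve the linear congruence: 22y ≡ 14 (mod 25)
12

Since gcd(22, 25) = 1 divides 14, a solution exists.
Multiply both sides by the inverse of 22 mod 25:
  22^(-1) mod 25 = 8
  x ≡ 8 × 14 ≡ 112 ≡ 12 (mod 25)
Verification: 22 × 12 = 264 = 10 × 25 + 14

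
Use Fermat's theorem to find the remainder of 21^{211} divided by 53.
39

By Fermat's Little Theorem, a^(p-1) ≡ 1 (mod p) for prime p and gcd(a, p) = 1
Here p = 53, so 21^52 ≡ 1 (mod 53)
We can reduce the exponent: 211 mod 52 = 3
So 21^211 ≡ 21^3 (mod 53)
Computing: 21^3 mod 53 = 39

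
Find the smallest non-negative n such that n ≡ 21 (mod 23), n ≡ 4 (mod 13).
251

Using the Chinese Remainder Theorem:
M = product of moduli = 299
For equation 1: M_1 = 13, 13 ≡ 13 (mod 23), inverse of 13 mod 23 is 16 (check: 13 × 16 = 208 ≡ 1 (mod 23))
For equation 2: M_2 = 23, 23 ≡ 10 (mod 13), inverse of 23 mod 13 is 4 (check: 10 × 4 = 40 ≡ 1 (mod 13))
Combine: n ≡ Σ r_i×M_i×(M_i⁻¹ mod m_i) = 21×13×16 + 4×23×4 = 4368 + 368 = 4736
4736 mod 299 = 251
n ≡ 251 (mod 299)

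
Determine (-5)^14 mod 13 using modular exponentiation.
Using Fermat: (-5)^{12} ≡ 1 (mod 13). 14 ≡ 2 (mod 12). So (-5)^{14} ≡ (-5)^{2} ≡ 12 (mod 13)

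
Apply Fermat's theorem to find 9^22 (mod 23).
By Fermat's Little Theorem, 9^{22} ≡ 1 (mod 23) since 23 is prime and gcd(9, 23) = 1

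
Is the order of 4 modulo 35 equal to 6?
Yes, ord_35(4) = 6.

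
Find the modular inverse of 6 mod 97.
6^(-1) ≡ 81 (mod 97). Verification: 6 × 81 = 486 ≡ 1 (mod 97)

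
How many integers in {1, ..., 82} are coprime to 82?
40

Prime factorization: 82 = 2 × 41
Using the formula φ(n) = n × Π(1 - 1/p) for each prime factor p:
φ(82) = 82 × (1 - 1/2) × (1 - 1/41)
φ(82) = 40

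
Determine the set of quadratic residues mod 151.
QRs mod 151: {1, 2, 4, 5, 8, 9, 10, 11, 16, 17, 18, 19, 20, 21, 22, 25, 29, 31, 32, 34, 36, 37, 38, 39, 40, 42, 43, 44, 45, 47, 49, 50, 55, 58, 59, 62, 64, 68, 69, 72, 74, 76, 78, 80, 81, 84, 85, 86, 88, 90, 91, 94, 95, 97, 98, 99, 100, 103, 105, 110, 116, 118, 121, 123, 124, 125, 127, 128, 136, 137, 138, 139, 144, 145, 148}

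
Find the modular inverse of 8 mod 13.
8^(-1) ≡ 5 (mod 13). Verification: 8 × 5 = 40 ≡ 1 (mod 13)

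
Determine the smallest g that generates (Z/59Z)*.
2

A primitive root g modulo p has order p-1 = 58
Prime divisors of 58: [2, 29]
g is a primitive root iff g^(58/q) ≢ 1 (mod 59) for each prime divisor q
Testing small values:
  g = 2: 2^29 ≡ 58, 2^2 ≡ 4 (mod 59) → none is 1, primitive root!
The smallest primitive root is 2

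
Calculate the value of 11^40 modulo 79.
Using repeated squaring. 40 = 32 + 8 (binary 101000). Repeated squaring mod 79: 11^1 ≡ 11; 11^2 ≡ 11² = 121 ≡ 42; 11^4 ≡ 42² = 1764 ≡ 26; 11^8 ≡ 26² = 676 ≡ 44; 11^16 ≡ 44² = 1936 ≡ 40; 11^32 ≡ 40² = 1600 ≡ 20. Multiply: 11^40 = 11^32 × 11^8 ≡ 20 × 44 (mod 79): 20 × 44 = 880 ≡ 11. So 11^40 ≡ 11 (mod 79).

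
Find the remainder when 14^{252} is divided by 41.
By Fermat: 14^{40} ≡ 1 (mod 41). 252 = 6×40 + 12. So 14^{252} ≡ 14^{12} ≡ 40 (mod 41)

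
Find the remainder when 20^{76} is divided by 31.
By Fermat: 20^{30} ≡ 1 (mod 31). 76 = 2×30 + 16. So 20^{76} ≡ 20^{16} ≡ 20 (mod 31)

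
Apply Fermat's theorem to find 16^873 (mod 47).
By Fermat: 16^{46} ≡ 1 (mod 47). 873 ≡ 45 (mod 46). So 16^{873} ≡ 16^{45} ≡ 3 (mod 47)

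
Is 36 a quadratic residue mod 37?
By Euler's criterion: 36^{18} ≡ 1 (mod 37). Since this equals 1, 36 is a QR.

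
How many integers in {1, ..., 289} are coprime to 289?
272

Prime factorization: 289 = 17^2
Using the formula φ(n) = n × Π(1 - 1/p) for each prime factor p:
φ(289) = 289 × (1 - 1/17)
φ(289) = 272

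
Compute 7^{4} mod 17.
4

Using successive squaring:
Binary expansion of 4: 100
Powers of 7 mod 17 (each is the square of the previous):
  7^1 ≡ 7 (mod 17)
  7^2 ≡ 7² = 49 ≡ 15 (mod 17)
  7^4 ≡ 15² = 225 ≡ 4 (mod 17)
4 is a power of 2, so 7^4 is the last square: ≡ 4 (mod 17)
Result: 7^4 ≡ 4 (mod 17)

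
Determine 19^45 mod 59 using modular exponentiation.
Using repeated squaring. 45 = 32 + 8 + 4 + 1 (binary 101101). Repeated squaring mod 59: 19^1 ≡ 19; 19^2 ≡ 19² = 361 ≡ 7; 19^4 ≡ 7² = 49 ≡ 49; 19^8 ≡ 49² = 2401 ≡ 41; 19^16 ≡ 41² = 1681 ≡ 29; 19^32 ≡ 29² = 841 ≡ 15. Multiply: 19^45 = 19^32 × 19^8 × 19^4 × 19^1 ≡ 15 × 41 × 49 × 19 (mod 59): 15 × 41 = 615 ≡ 25; 25 × 49 = 1225 ≡ 45; 45 × 19 = 855 ≡ 29. So 19^45 ≡ 29 (mod 59).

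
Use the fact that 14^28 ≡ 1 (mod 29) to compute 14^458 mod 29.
By Fermat: 14^{28} ≡ 1 (mod 29). 458 ≡ 10 (mod 28). So 14^{458} ≡ 14^{10} ≡ 13 (mod 29)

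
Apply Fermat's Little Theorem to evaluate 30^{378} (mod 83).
21

By Fermat's Little Theorem, a^(p-1) ≡ 1 (mod p) for prime p and gcd(a, p) = 1
Here p = 83, so 30^82 ≡ 1 (mod 83)
We can reduce the exponent: 378 mod 82 = 50
So 30^378 ≡ 30^50 (mod 83)
Computing: 30^50 mod 83 = 21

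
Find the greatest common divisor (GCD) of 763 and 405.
1

Using the Euclidean algorithm:
763 = 1 × 405 + 358
405 = 1 × 358 + 47
358 = 7 × 47 + 29
47 = 1 × 29 + 18
29 = 1 × 18 + 11
18 = 1 × 11 + 7
11 = 1 × 7 + 4
7 = 1 × 4 + 3
4 = 1 × 3 + 1
3 = 3 × 1 + 0

GCD(763, 405) = 1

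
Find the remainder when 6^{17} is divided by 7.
By Fermat: 6^{6} ≡ 1 (mod 7). 17 = 2×6 + 5. So 6^{17} ≡ 6^{5} ≡ 6 (mod 7)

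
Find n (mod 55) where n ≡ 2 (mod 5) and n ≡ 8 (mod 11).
M = 5 × 11 = 55. M₁ = 11, y₁ ≡ 1 (mod 5). M₂ = 5, y₂ ≡ 9 (mod 11). n = 2×11×1 + 8×5×9 ≡ 52 (mod 55)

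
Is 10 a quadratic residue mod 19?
By Euler's criterion: 10^{9} ≡ 18 (mod 19). Since this equals -1 (≡ 18), 10 is not a QR.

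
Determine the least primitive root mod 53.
p - 1 = 52 has prime divisors 2, 13. h is a primitive root mod 53 iff h^(52/q) ≢ 1 (mod 53) for each such q.
h = 2: 2^26 ≡ 52, 2^4 ≡ 16 (mod 53); none is 1, so 2 has order 52 and is a primitive root.
The smallest primitive root mod 53 is g = 2.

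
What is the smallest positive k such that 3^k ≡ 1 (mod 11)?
Powers of 3 mod 11: 3^1≡3, 3^2≡9, 3^3≡5, 3^4≡4, 3^5≡1. Order = 5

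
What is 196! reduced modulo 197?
By Wilson's theorem, (196)! ≡ -1 ≡ 196 (mod 197)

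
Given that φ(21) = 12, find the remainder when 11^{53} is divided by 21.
By Euler: 11^{12} ≡ 1 (mod 21) since gcd(11, 21) = 1. 53 = 4×12 + 5. So 11^{53} ≡ 11^{5} ≡ 2 (mod 21)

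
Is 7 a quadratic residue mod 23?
By Euler's criterion: 7^{11} ≡ 22 (mod 23). Since this equals -1 (≡ 22), 7 is not a QR.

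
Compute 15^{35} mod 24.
15

Using successive squaring:
Binary expansion of 35: 100011
Powers of 15 mod 24 (each is the square of the previous):
  15^1 ≡ 15 (mod 24)
  15^2 ≡ 15² = 225 ≡ 9 (mod 24)
  15^4 ≡ 9² = 81 ≡ 9 (mod 24)
  15^8 ≡ 9² = 81 ≡ 9 (mod 24)
  15^16 ≡ 9² = 81 ≡ 9 (mod 24)
  15^32 ≡ 9² = 81 ≡ 9 (mod 24)
35 = 32 + 2 + 1, so 15^35 = 15^32 × 15^2 × 15^1 ≡ 9 × 9 × 15 (mod 24)
Multiplying step by step:
  9 × 9 = 81 ≡ 9 (mod 24)
  9 × 15 = 135 ≡ 15 (mod 24)
Result: 15^35 ≡ 15 (mod 24)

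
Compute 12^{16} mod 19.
7

Using successive squaring:
Binary expansion of 16: 10000
Powers of 12 mod 19 (each is the square of the previous):
  12^1 ≡ 12 (mod 19)
  12^2 ≡ 12² = 144 ≡ 11 (mod 19)
  12^4 ≡ 11² = 121 ≡ 7 (mod 19)
  12^8 ≡ 7² = 49 ≡ 11 (mod 19)
  12^16 ≡ 11² = 121 ≡ 7 (mod 19)
16 is a power of 2, so 12^16 is the last square: ≡ 7 (mod 19)
Result: 12^16 ≡ 7 (mod 19)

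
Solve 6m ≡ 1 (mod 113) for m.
6^(-1) ≡ 19 (mod 113). Verification: 6 × 19 = 114 ≡ 1 (mod 113)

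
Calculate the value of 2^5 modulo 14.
5 = 4 + 1 (binary 101). Repeated squaring mod 14: 2^1 ≡ 2; 2^2 ≡ 2² = 4 ≡ 4; 2^4 ≡ 4² = 16 ≡ 2. Multiply: 2^5 = 2^4 × 2^1 ≡ 2 × 2 (mod 14): 2 × 2 = 4 ≡ 4. So 2^5 ≡ 4 (mod 14).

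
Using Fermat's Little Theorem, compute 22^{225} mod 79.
21

By Fermat's Little Theorem, a^(p-1) ≡ 1 (mod p) for prime p and gcd(a, p) = 1
Here p = 79, so 22^78 ≡ 1 (mod 79)
We can reduce the exponent: 225 mod 78 = 69
So 22^225 ≡ 22^69 (mod 79)
Computing: 22^69 mod 79 = 21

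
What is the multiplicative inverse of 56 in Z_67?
6

Using Extended Euclidean Algorithm:
gcd(56, 67) = 1
Bezout coefficients: 56 × 6 + 67 × -5 = 1
So 56 × 6 ≡ 1 (mod 67)
The inverse is 6 mod 67 = 6
Verification: 56 × 6 = 336 = 5 × 67 + 1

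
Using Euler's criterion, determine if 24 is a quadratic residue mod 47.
By Euler's criterion: 24^{23} ≡ 1 (mod 47). Since this equals 1, 24 is a QR.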